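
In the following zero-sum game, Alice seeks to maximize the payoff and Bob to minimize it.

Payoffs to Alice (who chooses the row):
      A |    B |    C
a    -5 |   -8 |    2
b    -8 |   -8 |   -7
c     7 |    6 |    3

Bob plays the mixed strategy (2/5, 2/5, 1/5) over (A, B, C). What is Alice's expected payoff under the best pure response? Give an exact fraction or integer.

a: (-5)·(2/5) + (-8)·(2/5) + (2)·(1/5) = -24/5.
b: (-8)·(2/5) + (-8)·(2/5) + (-7)·(1/5) = -39/5.
c: (7)·(2/5) + (6)·(2/5) + (3)·(1/5) = 29/5.
The best pure response is c with expected payoff 29/5.

29/5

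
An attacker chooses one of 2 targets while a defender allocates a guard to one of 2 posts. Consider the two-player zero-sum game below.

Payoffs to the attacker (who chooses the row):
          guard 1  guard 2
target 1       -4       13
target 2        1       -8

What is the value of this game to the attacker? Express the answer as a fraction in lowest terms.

-19/26

Row minima are -4 and -8, so the attacker's maximin is -4; column maxima are 1 and 13, so the defender's minimax is 1. These differ, so the equilibrium is in mixed strategies.
Let the attacker play target 1 with probability p. The defender is indifferent when −4p + (1−p) = 13p − 8(1−p), giving p = 9/26.
Let the defender play guard 1 with probability q. The attacker is indifferent when −4q + 13(1−q) = q − 8(1−q), giving q = 21/26.
The value is -4·(21/26) + (13)·(5/26) = -19/26.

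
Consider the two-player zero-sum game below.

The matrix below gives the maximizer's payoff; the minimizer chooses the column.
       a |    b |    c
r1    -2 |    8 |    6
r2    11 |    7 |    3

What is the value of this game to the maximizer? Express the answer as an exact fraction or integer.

9/2

Column b is strictly dominated by c for the minimizer (it gives the maximizer more in every row).
The remaining 2×2 game on (r1, r2) × (a, c) has no saddle point. Let the maximizer play r1 with probability p; indifference gives −2p + 11(1−p) = 6p + 3(1−p), so p = 1/2.
Similarly the minimizer's optimal q on a is 3/16, and the value is -2·(3/16) + (6)·(13/16) = 9/2.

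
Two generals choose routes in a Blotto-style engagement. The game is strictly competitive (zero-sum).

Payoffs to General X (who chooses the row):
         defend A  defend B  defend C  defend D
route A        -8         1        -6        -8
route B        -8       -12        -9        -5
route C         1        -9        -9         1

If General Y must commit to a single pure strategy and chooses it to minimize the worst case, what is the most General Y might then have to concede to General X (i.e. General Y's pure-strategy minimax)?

-6

The worst case (largest entry) in each column is defend A: 1, defend B: 1, defend C: -6, defend D: 1.
The best (smallest) of these is -6.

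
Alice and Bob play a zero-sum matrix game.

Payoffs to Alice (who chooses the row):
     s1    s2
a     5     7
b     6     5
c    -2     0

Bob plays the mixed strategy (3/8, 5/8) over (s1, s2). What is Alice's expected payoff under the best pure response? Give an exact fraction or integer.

a: (5)·(3/8) + (7)·(5/8) = 25/4.
b: (6)·(3/8) + (5)·(5/8) = 43/8.
c: (-2)·(3/8) + (0)·(5/8) = -3/4.
The best pure response is a with expected payoff 25/4.

25/4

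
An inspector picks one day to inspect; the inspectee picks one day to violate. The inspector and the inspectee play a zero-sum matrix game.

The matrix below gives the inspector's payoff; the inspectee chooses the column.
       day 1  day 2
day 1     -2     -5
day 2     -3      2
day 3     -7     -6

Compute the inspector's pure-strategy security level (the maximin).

-3

The worst-case payoff for each row is day 1: -5, day 2: -3, day 3: -7.
The best of these is -3.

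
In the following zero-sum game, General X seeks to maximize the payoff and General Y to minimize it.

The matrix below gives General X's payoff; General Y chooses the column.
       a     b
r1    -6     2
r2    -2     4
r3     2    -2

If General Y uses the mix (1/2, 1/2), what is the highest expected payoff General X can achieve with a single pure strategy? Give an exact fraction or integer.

1

r1: (-6)·(1/2) + (2)·(1/2) = -2.
r2: (-2)·(1/2) + (4)·(1/2) = 1.
r3: (2)·(1/2) + (-2)·(1/2) = 0.
The best pure response is r2 with expected payoff 1.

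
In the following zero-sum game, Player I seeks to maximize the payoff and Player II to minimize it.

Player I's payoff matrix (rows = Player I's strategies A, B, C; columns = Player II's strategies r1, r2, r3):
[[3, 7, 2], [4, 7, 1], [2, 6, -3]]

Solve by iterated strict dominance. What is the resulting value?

2

Row C is strictly dominated by row A (3>2, 7>6, 2>-3); eliminate C.
Column r1 is strictly dominated by r3 for Player II (2<3, 1<4); eliminate r1.
Column r2 is strictly dominated by r3 for Player II (2<7, 1<7); eliminate r2.
Row B is strictly dominated by row A (2>1); eliminate B.
Only (A, r3) remains, with payoff 2.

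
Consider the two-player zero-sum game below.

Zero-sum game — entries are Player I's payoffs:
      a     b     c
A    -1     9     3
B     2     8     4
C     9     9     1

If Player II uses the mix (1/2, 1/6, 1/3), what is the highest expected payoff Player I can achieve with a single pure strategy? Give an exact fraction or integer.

19/3

A: (-1)·(1/2) + (9)·(1/6) + (3)·(1/3) = 2.
B: (2)·(1/2) + (8)·(1/6) + (4)·(1/3) = 11/3.
C: (9)·(1/2) + (9)·(1/6) + (1)·(1/3) = 19/3.
The best pure response is C with expected payoff 19/3.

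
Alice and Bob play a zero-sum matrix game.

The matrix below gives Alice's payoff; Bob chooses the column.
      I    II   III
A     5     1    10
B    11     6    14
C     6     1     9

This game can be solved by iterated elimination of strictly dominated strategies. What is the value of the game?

Row C is strictly dominated by row B (11>6, 6>1, 14>9); eliminate C.
Row A is strictly dominated by row B (11>5, 6>1, 14>10); eliminate A.
Column I is strictly dominated by II for Bob (6<11); eliminate I.
Column III is strictly dominated by II for Bob (6<14); eliminate III.
Only (B, II) remains, with payoff 6.

6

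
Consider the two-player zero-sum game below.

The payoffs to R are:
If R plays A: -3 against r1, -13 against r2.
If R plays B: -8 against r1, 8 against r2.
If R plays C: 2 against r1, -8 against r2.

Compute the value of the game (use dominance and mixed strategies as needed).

Row A is strictly dominated by row C, so R never plays it.
The remaining 2×2 game on (B, C) × (r1, r2) has no saddle point. Let R play B with probability p; indifference gives −8p + 2(1−p) = 8p − 8(1−p), so p = 5/13.
Similarly C's optimal q on r1 is 8/13, and the value is -8·(8/13) + (8)·(5/13) = -24/13.

-24/13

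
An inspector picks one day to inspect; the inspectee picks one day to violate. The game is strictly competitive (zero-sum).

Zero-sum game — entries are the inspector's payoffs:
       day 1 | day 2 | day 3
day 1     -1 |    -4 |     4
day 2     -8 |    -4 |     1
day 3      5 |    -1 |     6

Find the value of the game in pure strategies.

-1

Row minima: -4, -8, -1 → the inspector's maximin is -1.
Column maxima: 5, -1, 6 → the inspectee's minimax is -1.
They coincide at (day 3, day 2), so the value is -1.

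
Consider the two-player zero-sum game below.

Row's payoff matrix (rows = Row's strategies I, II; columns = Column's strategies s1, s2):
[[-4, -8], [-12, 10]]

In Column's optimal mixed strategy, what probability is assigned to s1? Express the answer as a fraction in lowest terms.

Row minima are -8 and -12, so Row's maximin is -8; column maxima are -4 and 10, so Column's minimax is -4. These differ, so the equilibrium is in mixed strategies.
Let Column play s1 with probability q. Row is indifferent when −4q − 8(1−q) = −12q + 10(1−q), giving q = 9/13.

9/13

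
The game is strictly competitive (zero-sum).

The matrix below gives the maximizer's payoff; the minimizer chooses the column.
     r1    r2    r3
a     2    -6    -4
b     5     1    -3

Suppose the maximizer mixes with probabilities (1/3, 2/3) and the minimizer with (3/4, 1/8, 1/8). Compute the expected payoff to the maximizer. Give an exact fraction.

29/12

Against (3/4, 1/8, 1/8), each row's expected payoff is a: 1/4; b: 7/2.
Taking the (1/3, 2/3)-weighted average: (1/3)·(1/4) + (2/3)·(7/2) = 29/12.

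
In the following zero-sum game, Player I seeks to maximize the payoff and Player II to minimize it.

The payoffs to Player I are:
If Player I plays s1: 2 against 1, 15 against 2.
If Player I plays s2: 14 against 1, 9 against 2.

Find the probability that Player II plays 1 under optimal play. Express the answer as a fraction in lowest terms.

Row minima are 2 and 9, so Player I's maximin is 9; column maxima are 14 and 15, so Player II's minimax is 14. These differ, so the equilibrium is in mixed strategies.
Let Player II play 1 with probability q. Player I is indifferent when 2q + 15(1−q) = 14q + 9(1−q), giving q = 1/3.

1/3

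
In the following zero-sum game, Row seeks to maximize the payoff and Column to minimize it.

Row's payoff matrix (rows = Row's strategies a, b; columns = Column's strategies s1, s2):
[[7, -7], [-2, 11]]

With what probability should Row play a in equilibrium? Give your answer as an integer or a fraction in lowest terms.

13/27

Row minima are -7 and -2, so Row's maximin is -2; column maxima are 7 and 11, so Column's minimax is 7. These differ, so the equilibrium is in mixed strategies.
Let Row play a with probability p. Column is indifferent when 7p − 2(1−p) = −7p + 11(1−p), giving p = 13/27.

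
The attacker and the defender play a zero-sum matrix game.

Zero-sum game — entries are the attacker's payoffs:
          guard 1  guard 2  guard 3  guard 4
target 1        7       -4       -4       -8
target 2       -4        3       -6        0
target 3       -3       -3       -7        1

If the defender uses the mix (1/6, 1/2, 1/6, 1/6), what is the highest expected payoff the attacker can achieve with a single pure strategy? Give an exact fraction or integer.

-1/6

target 1: (7)·(1/6) + (-4)·(1/2) + (-4)·(1/6) + (-8)·(1/6) = -17/6.
target 2: (-4)·(1/6) + (3)·(1/2) + (-6)·(1/6) + (0)·(1/6) = -1/6.
target 3: (-3)·(1/6) + (-3)·(1/2) + (-7)·(1/6) + (1)·(1/6) = -3.
The best pure response is target 2 with expected payoff -1/6.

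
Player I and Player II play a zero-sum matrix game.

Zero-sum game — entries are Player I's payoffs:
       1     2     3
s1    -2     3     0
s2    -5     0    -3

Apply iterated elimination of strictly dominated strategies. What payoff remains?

Row s2 is strictly dominated by row s1 (-2>-5, 3>0, 0>-3); eliminate s2.
Column 2 is strictly dominated by 1 for Player II (-2<3); eliminate 2.
Column 3 is strictly dominated by 1 for Player II (-2<0); eliminate 3.
Only (s1, 1) remains, with payoff -2.

-2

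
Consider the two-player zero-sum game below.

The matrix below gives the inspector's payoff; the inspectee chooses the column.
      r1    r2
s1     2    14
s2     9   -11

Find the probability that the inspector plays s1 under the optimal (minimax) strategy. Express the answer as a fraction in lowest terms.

Row minima are 2 and -11, so the inspector's maximin is 2; column maxima are 9 and 14, so the inspectee's minimax is 9. These differ, so the equilibrium is in mixed strategies.
Let the inspector play s1 with probability p. The inspectee is indifferent when 2p + 9(1−p) = 14p − 11(1−p), giving p = 5/8.

5/8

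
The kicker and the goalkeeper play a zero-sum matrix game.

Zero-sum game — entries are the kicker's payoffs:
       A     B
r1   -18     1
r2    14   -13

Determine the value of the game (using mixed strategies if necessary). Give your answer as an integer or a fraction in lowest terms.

-110/23

Row minima are -18 and -13, so the kicker's maximin is -13; column maxima are 14 and 1, so the goalkeeper's minimax is 1. These differ, so the equilibrium is in mixed strategies.
Let the kicker play r1 with probability p. The goalkeeper is indifferent when −18p + 14(1−p) = p − 13(1−p), giving p = 27/46.
Let the goalkeeper play A with probability q. The kicker is indifferent when −18q + (1−q) = 14q − 13(1−q), giving q = 7/23.
The value is -18·(7/23) + (1)·(16/23) = -110/23.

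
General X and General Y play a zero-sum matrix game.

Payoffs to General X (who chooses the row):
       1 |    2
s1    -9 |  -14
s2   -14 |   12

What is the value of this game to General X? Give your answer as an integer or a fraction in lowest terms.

Row minima are -14 and -14, so General X's maximin is -14; column maxima are -9 and 12, so General Y's minimax is -9. These differ, so the equilibrium is in mixed strategies.
Let General X play s1 with probability p. General Y is indifferent when −9p − 14(1−p) = −14p + 12(1−p), giving p = 26/31.
Let General Y play 1 with probability q. General X is indifferent when −9q − 14(1−q) = −14q + 12(1−q), giving q = 26/31.
The value is -9·(26/31) + (-14)·(5/31) = -304/31.

-304/31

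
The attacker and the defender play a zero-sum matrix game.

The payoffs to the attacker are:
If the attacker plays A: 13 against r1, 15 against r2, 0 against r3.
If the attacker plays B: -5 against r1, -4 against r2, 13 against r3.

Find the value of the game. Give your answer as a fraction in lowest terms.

Column r2 is strictly dominated by r1 for the defender (it gives the attacker more in every row).
The remaining 2×2 game on (A, B) × (r1, r3) has no saddle point. Let the attacker play A with probability p; indifference gives 13p − 5(1−p) = 13(1−p), so p = 18/31.
Similarly the defender's optimal q on r1 is 13/31, and the value is 13·(13/31) + (0)·(18/31) = 169/31.

169/31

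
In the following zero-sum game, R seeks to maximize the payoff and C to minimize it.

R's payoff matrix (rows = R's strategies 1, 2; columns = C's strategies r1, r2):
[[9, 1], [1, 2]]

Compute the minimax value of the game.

17/9

Row minima are 1 and 1, so R's maximin is 1; column maxima are 9 and 2, so C's minimax is 2. These differ, so the equilibrium is in mixed strategies.
Let R play 1 with probability p. C is indifferent when 9p + (1−p) = p + 2(1−p), giving p = 1/9.
Let C play r1 with probability q. R is indifferent when 9q + (1−q) = q + 2(1−q), giving q = 1/9.
The value is 9·(1/9) + (1)·(8/9) = 17/9.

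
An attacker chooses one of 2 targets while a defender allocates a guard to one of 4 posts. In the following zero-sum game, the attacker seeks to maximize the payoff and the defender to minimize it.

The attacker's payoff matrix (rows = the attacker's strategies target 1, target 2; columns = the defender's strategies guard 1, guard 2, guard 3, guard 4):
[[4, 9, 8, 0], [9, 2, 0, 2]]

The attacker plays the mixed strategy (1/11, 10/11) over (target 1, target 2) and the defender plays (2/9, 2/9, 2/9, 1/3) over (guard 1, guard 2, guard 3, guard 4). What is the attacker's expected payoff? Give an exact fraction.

Against (2/9, 2/9, 2/9, 1/3), each row's expected payoff is target 1: 14/3; target 2: 28/9.
Taking the (1/11, 10/11)-weighted average: (1/11)·(14/3) + (10/11)·(28/9) = 322/99.

322/99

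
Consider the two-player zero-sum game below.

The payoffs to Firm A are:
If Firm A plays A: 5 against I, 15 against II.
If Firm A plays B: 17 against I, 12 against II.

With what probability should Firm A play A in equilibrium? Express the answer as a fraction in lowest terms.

1/3

Row minima are 5 and 12, so Firm A's maximin is 12; column maxima are 17 and 15, so Firm B's minimax is 15. These differ, so the equilibrium is in mixed strategies.
Let Firm A play A with probability p. Firm B is indifferent when 5p + 17(1−p) = 15p + 12(1−p), giving p = 1/3.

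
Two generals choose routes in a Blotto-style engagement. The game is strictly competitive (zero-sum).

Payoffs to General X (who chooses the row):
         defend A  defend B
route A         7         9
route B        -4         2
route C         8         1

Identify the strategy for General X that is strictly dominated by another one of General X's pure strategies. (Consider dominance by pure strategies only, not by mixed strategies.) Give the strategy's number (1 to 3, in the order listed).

Compare route B with route A: 7 > -4, 9 > 2.
So route A strictly dominates route B for General X; route B is strictly dominated.

2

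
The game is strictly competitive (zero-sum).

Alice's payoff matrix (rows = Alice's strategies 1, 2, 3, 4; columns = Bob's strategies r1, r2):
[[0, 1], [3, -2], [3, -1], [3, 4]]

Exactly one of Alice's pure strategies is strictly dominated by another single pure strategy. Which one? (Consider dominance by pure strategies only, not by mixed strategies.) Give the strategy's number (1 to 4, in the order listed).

Compare 1 with 4: 3 > 0, 4 > 1.
So 4 strictly dominates 1 for Alice; 1 is strictly dominated.

1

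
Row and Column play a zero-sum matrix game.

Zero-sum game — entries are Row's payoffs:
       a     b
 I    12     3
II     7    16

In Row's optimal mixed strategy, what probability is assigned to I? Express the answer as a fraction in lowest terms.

Row minima are 3 and 7, so Row's maximin is 7; column maxima are 12 and 16, so Column's minimax is 12. These differ, so the equilibrium is in mixed strategies.
Let Row play I with probability p. Column is indifferent when 12p + 7(1−p) = 3p + 16(1−p), giving p = 1/2.

1/2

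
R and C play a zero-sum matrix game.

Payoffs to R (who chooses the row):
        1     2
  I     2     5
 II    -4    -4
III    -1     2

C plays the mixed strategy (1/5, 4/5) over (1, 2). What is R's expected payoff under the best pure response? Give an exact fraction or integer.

22/5

I: (2)·(1/5) + (5)·(4/5) = 22/5.
II: (-4)·(1/5) + (-4)·(4/5) = -4.
III: (-1)·(1/5) + (2)·(4/5) = 7/5.
The best pure response is I with expected payoff 22/5.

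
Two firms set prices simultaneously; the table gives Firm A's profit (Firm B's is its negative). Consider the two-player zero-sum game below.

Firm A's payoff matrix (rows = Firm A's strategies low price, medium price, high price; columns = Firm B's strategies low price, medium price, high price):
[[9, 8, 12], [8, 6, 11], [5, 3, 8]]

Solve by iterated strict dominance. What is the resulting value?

Row medium price is strictly dominated by row low price (9>8, 8>6, 12>11); eliminate medium price.
Column low price is strictly dominated by medium price for Firm B (8<9, 3<5); eliminate low price.
Row high price is strictly dominated by row low price (8>3, 12>8); eliminate high price.
Column high price is strictly dominated by medium price for Firm B (8<12); eliminate high price.
Only (low price, medium price) remains, with payoff 8.

8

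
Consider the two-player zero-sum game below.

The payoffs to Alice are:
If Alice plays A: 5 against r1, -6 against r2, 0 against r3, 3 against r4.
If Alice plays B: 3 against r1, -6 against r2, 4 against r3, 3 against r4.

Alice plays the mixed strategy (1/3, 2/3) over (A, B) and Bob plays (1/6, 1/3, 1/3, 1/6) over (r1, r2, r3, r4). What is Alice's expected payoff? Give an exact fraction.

Against (1/6, 1/3, 1/3, 1/6), each row's expected payoff is A: -2/3; B: 1/3.
Taking the (1/3, 2/3)-weighted average: (1/3)·(-2/3) + (2/3)·(1/3) = 0.

0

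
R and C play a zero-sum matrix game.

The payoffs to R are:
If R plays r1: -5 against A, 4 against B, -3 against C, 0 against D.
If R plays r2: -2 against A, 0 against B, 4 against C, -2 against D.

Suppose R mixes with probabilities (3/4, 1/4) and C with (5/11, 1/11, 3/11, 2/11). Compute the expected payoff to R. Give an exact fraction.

-23/11

Against (5/11, 1/11, 3/11, 2/11), each row's expected payoff is r1: -30/11; r2: -2/11.
Taking the (3/4, 1/4)-weighted average: (3/4)·(-30/11) + (1/4)·(-2/11) = -23/11.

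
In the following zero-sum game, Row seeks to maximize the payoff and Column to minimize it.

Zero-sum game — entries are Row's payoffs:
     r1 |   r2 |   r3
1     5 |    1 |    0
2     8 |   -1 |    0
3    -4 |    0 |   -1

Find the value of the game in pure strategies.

Row minima: 0, -1, -4 → Row's maximin is 0.
Column maxima: 8, 1, 0 → Column's minimax is 0.
They coincide at (1, r3), so the value is 0.

0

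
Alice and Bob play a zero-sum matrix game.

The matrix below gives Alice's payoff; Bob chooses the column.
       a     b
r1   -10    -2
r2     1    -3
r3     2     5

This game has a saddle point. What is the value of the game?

2

Row minima: -10, -3, 2 → Alice's maximin is 2.
Column maxima: 2, 5 → Bob's minimax is 2.
They coincide at (r3, a), so the value is 2.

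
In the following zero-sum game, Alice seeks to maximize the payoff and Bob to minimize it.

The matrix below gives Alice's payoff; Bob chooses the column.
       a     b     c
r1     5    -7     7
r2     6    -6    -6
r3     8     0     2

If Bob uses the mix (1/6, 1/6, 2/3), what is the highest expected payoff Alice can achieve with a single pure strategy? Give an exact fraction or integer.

13/3

r1: (5)·(1/6) + (-7)·(1/6) + (7)·(2/3) = 13/3.
r2: (6)·(1/6) + (-6)·(1/6) + (-6)·(2/3) = -4.
r3: (8)·(1/6) + (0)·(1/6) + (2)·(2/3) = 8/3.
The best pure response is r1 with expected payoff 13/3.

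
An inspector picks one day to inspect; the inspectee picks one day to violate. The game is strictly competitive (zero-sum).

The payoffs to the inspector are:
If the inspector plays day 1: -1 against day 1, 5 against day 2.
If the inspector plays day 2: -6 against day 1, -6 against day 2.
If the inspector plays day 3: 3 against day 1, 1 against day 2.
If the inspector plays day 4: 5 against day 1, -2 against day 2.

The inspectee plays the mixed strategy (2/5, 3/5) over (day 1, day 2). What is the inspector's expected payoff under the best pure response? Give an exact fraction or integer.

day 1: (-1)·(2/5) + (5)·(3/5) = 13/5.
day 2: (-6)·(2/5) + (-6)·(3/5) = -6.
day 3: (3)·(2/5) + (1)·(3/5) = 9/5.
day 4: (5)·(2/5) + (-2)·(3/5) = 4/5.
The best pure response is day 1 with expected payoff 13/5.

13/5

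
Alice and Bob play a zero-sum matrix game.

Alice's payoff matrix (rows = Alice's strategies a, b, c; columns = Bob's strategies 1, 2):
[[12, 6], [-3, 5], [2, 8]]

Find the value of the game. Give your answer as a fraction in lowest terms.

Row b is strictly dominated by row c, so Alice never plays it.
The remaining 2×2 game on (a, c) × (1, 2) has no saddle point. Let Alice play a with probability p; indifference gives 12p + 2(1−p) = 6p + 8(1−p), so p = 1/2.
Similarly Bob's optimal q on 1 is 1/6, and the value is 12·(1/6) + (6)·(5/6) = 7.

7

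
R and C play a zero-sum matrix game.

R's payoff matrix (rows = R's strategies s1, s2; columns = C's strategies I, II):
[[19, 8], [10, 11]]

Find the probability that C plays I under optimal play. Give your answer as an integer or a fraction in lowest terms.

Row minima are 8 and 10, so R's maximin is 10; column maxima are 19 and 11, so C's minimax is 11. These differ, so the equilibrium is in mixed strategies.
Let C play I with probability q. R is indifferent when 19q + 8(1−q) = 10q + 11(1−q), giving q = 1/4.

1/4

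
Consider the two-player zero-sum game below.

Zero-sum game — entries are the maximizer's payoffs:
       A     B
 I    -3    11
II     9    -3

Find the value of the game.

Row minima are -3 and -3, so the maximizer's maximin is -3; column maxima are 9 and 11, so the minimizer's minimax is 9. These differ, so the equilibrium is in mixed strategies.
Let the maximizer play I with probability p. The minimizer is indifferent when −3p + 9(1−p) = 11p − 3(1−p), giving p = 6/13.
Let the minimizer play A with probability q. The maximizer is indifferent when −3q + 11(1−q) = 9q − 3(1−q), giving q = 7/13.
The value is -3·(7/13) + (11)·(6/13) = 45/13.

45/13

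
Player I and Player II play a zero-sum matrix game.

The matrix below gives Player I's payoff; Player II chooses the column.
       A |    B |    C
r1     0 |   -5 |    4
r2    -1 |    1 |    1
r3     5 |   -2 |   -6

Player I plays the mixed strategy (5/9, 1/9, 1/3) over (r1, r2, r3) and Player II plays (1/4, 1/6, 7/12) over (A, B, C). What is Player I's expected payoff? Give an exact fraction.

1/36

Against (1/4, 1/6, 7/12), each row's expected payoff is r1: 3/2; r2: 1/2; r3: -31/12.
Taking the (5/9, 1/9, 1/3)-weighted average: (5/9)·(3/2) + (1/9)·(1/2) + (1/3)·(-31/12) = 1/36.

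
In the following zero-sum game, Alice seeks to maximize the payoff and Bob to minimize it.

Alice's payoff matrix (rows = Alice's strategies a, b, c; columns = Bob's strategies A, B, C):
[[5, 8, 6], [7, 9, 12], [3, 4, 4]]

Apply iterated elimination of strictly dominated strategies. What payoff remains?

7

Column B is strictly dominated by A for Bob (5<8, 7<9, 3<4); eliminate B.
Column C is strictly dominated by A for Bob (5<6, 7<12, 3<4); eliminate C.
Row a is strictly dominated by row b (7>5); eliminate a.
Row c is strictly dominated by row b (7>3); eliminate c.
Only (b, A) remains, with payoff 7.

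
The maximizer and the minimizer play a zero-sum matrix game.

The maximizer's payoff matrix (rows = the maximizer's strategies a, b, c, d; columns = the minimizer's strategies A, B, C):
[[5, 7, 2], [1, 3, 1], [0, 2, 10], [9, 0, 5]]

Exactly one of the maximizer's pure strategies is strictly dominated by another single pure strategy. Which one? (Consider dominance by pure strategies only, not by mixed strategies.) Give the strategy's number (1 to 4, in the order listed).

Compare b with a: 5 > 1, 7 > 3, 2 > 1.
So a strictly dominates b for the maximizer; b is strictly dominated.

2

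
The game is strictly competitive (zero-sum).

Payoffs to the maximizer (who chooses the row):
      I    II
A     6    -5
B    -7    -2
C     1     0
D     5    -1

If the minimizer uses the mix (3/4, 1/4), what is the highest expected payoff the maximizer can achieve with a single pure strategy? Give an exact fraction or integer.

7/2

A: (6)·(3/4) + (-5)·(1/4) = 13/4.
B: (-7)·(3/4) + (-2)·(1/4) = -23/4.
C: (1)·(3/4) + (0)·(1/4) = 3/4.
D: (5)·(3/4) + (-1)·(1/4) = 7/2.
The best pure response is D with expected payoff 7/2.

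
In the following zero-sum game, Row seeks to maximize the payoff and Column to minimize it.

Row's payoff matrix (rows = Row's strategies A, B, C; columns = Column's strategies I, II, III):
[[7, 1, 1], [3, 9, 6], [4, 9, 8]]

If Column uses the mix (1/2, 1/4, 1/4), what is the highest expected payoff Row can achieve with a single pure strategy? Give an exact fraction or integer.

A: (7)·(1/2) + (1)·(1/4) + (1)·(1/4) = 4.
B: (3)·(1/2) + (9)·(1/4) + (6)·(1/4) = 21/4.
C: (4)·(1/2) + (9)·(1/4) + (8)·(1/4) = 25/4.
The best pure response is C with expected payoff 25/4.

25/4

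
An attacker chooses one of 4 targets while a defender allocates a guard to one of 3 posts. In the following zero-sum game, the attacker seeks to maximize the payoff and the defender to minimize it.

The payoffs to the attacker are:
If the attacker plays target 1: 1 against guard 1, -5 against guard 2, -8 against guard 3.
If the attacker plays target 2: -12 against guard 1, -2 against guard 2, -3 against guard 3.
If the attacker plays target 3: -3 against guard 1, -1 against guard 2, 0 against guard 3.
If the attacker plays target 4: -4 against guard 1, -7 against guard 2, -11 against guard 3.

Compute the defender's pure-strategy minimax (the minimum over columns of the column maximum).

-1

The worst case (largest entry) in each column is guard 1: 1, guard 2: -1, guard 3: 0.
The best (smallest) of these is -1.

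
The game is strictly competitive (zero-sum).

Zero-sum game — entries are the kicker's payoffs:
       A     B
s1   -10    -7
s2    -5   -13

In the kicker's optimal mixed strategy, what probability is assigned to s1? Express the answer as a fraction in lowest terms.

Row minima are -10 and -13, so the kicker's maximin is -10; column maxima are -5 and -7, so the goalkeeper's minimax is -7. These differ, so the equilibrium is in mixed strategies.
Let the kicker play s1 with probability p. The goalkeeper is indifferent when −10p − 5(1−p) = −7p − 13(1−p), giving p = 8/11.

8/11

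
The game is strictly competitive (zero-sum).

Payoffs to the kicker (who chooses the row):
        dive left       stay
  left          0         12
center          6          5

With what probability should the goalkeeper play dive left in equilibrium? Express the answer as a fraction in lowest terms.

7/13

Row minima are 0 and 5, so the kicker's maximin is 5; column maxima are 6 and 12, so the goalkeeper's minimax is 6. These differ, so the equilibrium is in mixed strategies.
Let the goalkeeper play dive left with probability q. The kicker is indifferent when 12(1−q) = 6q + 5(1−q), giving q = 7/13.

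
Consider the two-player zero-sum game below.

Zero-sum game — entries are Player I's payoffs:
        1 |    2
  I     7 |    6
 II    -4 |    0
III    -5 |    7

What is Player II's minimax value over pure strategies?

The worst case (largest entry) in each column is 1: 7, 2: 7.
The best (smallest) of these is 7.

7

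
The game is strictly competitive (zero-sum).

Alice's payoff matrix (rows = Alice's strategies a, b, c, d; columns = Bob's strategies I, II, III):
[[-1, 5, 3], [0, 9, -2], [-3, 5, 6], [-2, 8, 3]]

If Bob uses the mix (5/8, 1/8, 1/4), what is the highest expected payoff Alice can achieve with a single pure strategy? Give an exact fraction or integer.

a: (-1)·(5/8) + (5)·(1/8) + (3)·(1/4) = 3/4.
b: (0)·(5/8) + (9)·(1/8) + (-2)·(1/4) = 5/8.
c: (-3)·(5/8) + (5)·(1/8) + (6)·(1/4) = 1/4.
d: (-2)·(5/8) + (8)·(1/8) + (3)·(1/4) = 1/2.
The best pure response is a with expected payoff 3/4.

3/4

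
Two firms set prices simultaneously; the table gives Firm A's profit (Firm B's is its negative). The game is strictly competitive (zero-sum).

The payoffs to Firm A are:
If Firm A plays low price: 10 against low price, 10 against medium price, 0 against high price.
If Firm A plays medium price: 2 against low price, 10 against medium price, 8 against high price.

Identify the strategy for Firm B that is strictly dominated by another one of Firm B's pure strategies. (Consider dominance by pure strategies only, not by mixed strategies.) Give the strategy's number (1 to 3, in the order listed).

2

Firm B prefers columns that give Firm A less. Compare medium price with high price: 0 < 10, 8 < 10.
So high price strictly dominates medium price for Firm B; medium price is strictly dominated.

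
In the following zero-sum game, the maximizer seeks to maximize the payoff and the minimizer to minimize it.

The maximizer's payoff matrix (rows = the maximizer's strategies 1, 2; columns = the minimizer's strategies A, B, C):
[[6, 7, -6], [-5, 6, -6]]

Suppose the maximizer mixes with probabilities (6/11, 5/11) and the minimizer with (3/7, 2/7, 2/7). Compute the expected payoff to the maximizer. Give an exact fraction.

45/77

Against (3/7, 2/7, 2/7), each row's expected payoff is 1: 20/7; 2: -15/7.
Taking the (6/11, 5/11)-weighted average: (6/11)·(20/7) + (5/11)·(-15/7) = 45/77.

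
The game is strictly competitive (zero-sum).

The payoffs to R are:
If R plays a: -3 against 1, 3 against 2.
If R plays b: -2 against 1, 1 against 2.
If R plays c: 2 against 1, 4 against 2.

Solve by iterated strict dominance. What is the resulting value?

Row b is strictly dominated by row c (2>-2, 4>1); eliminate b.
Row a is strictly dominated by row c (2>-3, 4>3); eliminate a.
Column 2 is strictly dominated by 1 for C (2<4); eliminate 2.
Only (c, 1) remains, with payoff 2.

2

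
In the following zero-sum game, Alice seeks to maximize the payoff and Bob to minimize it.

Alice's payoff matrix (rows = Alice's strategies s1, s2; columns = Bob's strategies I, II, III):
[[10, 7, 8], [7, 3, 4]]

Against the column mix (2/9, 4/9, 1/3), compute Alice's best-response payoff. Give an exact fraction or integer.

8

s1: (10)·(2/9) + (7)·(4/9) + (8)·(1/3) = 8.
s2: (7)·(2/9) + (3)·(4/9) + (4)·(1/3) = 38/9.
The best pure response is s1 with expected payoff 8.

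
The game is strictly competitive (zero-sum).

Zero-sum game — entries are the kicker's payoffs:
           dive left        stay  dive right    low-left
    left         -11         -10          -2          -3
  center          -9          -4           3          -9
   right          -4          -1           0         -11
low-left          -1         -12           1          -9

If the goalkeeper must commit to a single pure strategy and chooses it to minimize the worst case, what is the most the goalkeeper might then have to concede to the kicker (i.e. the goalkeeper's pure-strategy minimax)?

The worst case (largest entry) in each column is dive left: -1, stay: -1, dive right: 3, low-left: -3.
The best (smallest) of these is -3.

-3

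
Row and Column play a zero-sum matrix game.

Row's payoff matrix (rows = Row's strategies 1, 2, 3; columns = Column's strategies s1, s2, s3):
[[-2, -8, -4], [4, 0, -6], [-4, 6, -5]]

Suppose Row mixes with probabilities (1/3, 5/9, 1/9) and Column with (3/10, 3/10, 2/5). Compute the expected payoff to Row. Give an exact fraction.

Against (3/10, 3/10, 2/5), each row's expected payoff is 1: -23/5; 2: -6/5; 3: -7/5.
Taking the (1/3, 5/9, 1/9)-weighted average: (1/3)·(-23/5) + (5/9)·(-6/5) + (1/9)·(-7/5) = -106/45.

-106/45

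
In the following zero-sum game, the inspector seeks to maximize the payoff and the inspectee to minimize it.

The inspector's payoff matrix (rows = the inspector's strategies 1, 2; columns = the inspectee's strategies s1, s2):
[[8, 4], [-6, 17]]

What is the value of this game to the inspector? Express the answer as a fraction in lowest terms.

160/27

Row minima are 4 and -6, so the inspector's maximin is 4; column maxima are 8 and 17, so the inspectee's minimax is 8. These differ, so the equilibrium is in mixed strategies.
Let the inspector play 1 with probability p. The inspectee is indifferent when 8p − 6(1−p) = 4p + 17(1−p), giving p = 23/27.
Let the inspectee play s1 with probability q. The inspector is indifferent when 8q + 4(1−q) = −6q + 17(1−q), giving q = 13/27.
The value is 8·(13/27) + (4)·(14/27) = 160/27.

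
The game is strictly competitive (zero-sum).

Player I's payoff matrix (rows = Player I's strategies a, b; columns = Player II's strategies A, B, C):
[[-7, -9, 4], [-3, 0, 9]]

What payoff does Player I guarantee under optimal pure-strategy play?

Row minima: -9, -3 → Player I's maximin is -3.
Column maxima: -3, 0, 9 → Player II's minimax is -3.
They coincide at (b, A), so the value is -3.

-3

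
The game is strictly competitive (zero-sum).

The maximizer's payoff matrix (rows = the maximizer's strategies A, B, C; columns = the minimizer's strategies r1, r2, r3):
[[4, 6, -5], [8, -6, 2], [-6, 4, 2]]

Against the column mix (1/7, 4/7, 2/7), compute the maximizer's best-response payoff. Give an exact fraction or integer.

18/7

A: (4)·(1/7) + (6)·(4/7) + (-5)·(2/7) = 18/7.
B: (8)·(1/7) + (-6)·(4/7) + (2)·(2/7) = -12/7.
C: (-6)·(1/7) + (4)·(4/7) + (2)·(2/7) = 2.
The best pure response is A with expected payoff 18/7.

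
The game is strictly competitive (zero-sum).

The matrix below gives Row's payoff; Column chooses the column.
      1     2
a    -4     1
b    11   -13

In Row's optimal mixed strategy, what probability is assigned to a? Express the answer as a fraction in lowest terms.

24/29

Row minima are -4 and -13, so Row's maximin is -4; column maxima are 11 and 1, so Column's minimax is 1. These differ, so the equilibrium is in mixed strategies.
Let Row play a with probability p. Column is indifferent when −4p + 11(1−p) = p − 13(1−p), giving p = 24/29.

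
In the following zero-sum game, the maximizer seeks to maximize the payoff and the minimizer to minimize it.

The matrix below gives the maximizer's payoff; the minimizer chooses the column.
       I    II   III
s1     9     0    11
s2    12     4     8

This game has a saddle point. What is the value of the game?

Row minima: 0, 4 → the maximizer's maximin is 4.
Column maxima: 12, 4, 11 → the minimizer's minimax is 4.
They coincide at (s2, II), so the value is 4.

4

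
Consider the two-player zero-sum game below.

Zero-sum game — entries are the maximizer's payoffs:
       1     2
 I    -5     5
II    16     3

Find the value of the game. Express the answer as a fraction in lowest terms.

Row minima are -5 and 3, so the maximizer's maximin is 3; column maxima are 16 and 5, so the minimizer's minimax is 5. These differ, so the equilibrium is in mixed strategies.
Let the maximizer play I with probability p. The minimizer is indifferent when −5p + 16(1−p) = 5p + 3(1−p), giving p = 13/23.
Let the minimizer play 1 with probability q. The maximizer is indifferent when −5q + 5(1−q) = 16q + 3(1−q), giving q = 2/23.
The value is -5·(2/23) + (5)·(21/23) = 95/23.

95/23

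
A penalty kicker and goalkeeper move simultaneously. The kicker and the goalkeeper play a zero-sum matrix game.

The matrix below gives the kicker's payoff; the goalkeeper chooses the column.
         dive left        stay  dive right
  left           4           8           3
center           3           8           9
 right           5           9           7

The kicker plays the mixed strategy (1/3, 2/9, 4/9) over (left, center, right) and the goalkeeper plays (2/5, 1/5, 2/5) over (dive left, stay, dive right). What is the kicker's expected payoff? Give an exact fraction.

262/45

Against (2/5, 1/5, 2/5), each row's expected payoff is left: 22/5; center: 32/5; right: 33/5.
Taking the (1/3, 2/9, 4/9)-weighted average: (1/3)·(22/5) + (2/9)·(32/5) + (4/9)·(33/5) = 262/45.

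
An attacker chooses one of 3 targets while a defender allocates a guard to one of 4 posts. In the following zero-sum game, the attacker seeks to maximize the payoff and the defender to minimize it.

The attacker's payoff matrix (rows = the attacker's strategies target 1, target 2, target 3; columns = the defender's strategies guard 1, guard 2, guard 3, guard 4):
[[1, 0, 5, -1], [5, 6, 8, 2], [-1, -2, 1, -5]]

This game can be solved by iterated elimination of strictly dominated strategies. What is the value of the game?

2

Row target 3 is strictly dominated by row target 1 (1>-1, 0>-2, 5>1, -1>-5); eliminate target 3.
Column guard 3 is strictly dominated by guard 1 for the defender (1<5, 5<8); eliminate guard 3.
Column guard 1 is strictly dominated by guard 4 for the defender (-1<1, 2<5); eliminate guard 1.
Row target 1 is strictly dominated by row target 2 (6>0, 2>-1); eliminate target 1.
Column guard 2 is strictly dominated by guard 4 for the defender (2<6); eliminate guard 2.
Only (target 2, guard 4) remains, with payoff 2.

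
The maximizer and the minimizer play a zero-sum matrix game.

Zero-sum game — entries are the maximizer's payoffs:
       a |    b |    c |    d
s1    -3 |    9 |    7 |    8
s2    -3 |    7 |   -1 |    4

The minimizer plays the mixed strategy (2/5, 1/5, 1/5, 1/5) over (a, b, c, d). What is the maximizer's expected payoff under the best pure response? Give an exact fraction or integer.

18/5

s1: (-3)·(2/5) + (9)·(1/5) + (7)·(1/5) + (8)·(1/5) = 18/5.
s2: (-3)·(2/5) + (7)·(1/5) + (-1)·(1/5) + (4)·(1/5) = 4/5.
The best pure response is s1 with expected payoff 18/5.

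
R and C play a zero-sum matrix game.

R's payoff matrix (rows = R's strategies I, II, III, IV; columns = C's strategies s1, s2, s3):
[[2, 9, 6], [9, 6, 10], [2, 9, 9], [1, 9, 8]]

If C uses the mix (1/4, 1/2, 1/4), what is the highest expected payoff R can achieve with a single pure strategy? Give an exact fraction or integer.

I: (2)·(1/4) + (9)·(1/2) + (6)·(1/4) = 13/2.
II: (9)·(1/4) + (6)·(1/2) + (10)·(1/4) = 31/4.
III: (2)·(1/4) + (9)·(1/2) + (9)·(1/4) = 29/4.
IV: (1)·(1/4) + (9)·(1/2) + (8)·(1/4) = 27/4.
The best pure response is II with expected payoff 31/4.

31/4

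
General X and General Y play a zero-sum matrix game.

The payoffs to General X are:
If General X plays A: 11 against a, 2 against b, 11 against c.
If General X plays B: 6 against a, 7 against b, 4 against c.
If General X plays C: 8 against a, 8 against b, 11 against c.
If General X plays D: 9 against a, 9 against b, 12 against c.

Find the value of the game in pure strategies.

9

Row minima: 2, 4, 8, 9 → General X's maximin is 9.
Column maxima: 11, 9, 12 → General Y's minimax is 9.
They coincide at (D, b), so the value is 9.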